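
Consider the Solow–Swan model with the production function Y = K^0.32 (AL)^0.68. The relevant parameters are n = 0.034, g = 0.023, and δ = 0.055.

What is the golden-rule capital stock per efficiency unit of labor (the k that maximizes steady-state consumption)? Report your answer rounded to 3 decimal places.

The golden rule sets f'(k) = n + g + δ, i.e. α·k^(α−1) = n + g + δ.
So k^(1−α) = α / (n + g + δ) = 0.32 / 0.112 = 2.8571.
k_gold = 2.8571^(1/0.68) ≈ 4.6825

k_gold ≈ 4.683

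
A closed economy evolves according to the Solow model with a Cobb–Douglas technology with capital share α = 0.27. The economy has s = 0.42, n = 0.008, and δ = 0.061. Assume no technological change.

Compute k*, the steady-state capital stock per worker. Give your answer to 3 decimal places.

In steady state, investment equals break-even investment: s·k^α = (n + δ)·k.
Rearranging, k^(1−α) = s / (n + δ).
k^0.73 = 0.42 / (0.008 + 0.061) = 0.42 / 0.069 = 6.0870
k* = 6.0870^(1/0.73) ≈ 11.8720

k* ≈ 11.872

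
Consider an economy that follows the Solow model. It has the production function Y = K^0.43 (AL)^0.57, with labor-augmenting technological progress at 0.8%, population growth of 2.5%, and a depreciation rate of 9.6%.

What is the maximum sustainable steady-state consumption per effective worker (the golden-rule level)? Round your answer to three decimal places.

At the golden rule, f'(k) = n + g + δ, so α·k^(α−1) = n + g + δ and k_gold = (α/(n + g + δ))^(1/(1−α)).
k_gold = (0.43/0.129)^(1/0.57) = 3.3333^1.7544 ≈ 8.2667
c_gold = f(k_gold) − (n + g + δ)·k_gold = 2.4800 − 0.129×8.2667 ≈ 1.4136

c_gold ≈ 1.414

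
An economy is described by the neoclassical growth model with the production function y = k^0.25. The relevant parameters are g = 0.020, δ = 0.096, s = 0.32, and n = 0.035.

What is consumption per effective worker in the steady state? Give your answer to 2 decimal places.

In steady state, investment equals break-even investment: s·k^α = (n + g + δ)·k.
Rearranging, k^(1−α) = s / (n + g + δ).
k^0.75 = 0.32 / (0.035 + 0.020 + 0.096) = 0.32 / 0.151 = 2.1192
k* = 2.1192^(1/0.75) ≈ 2.7220
y* = (k*)^α = 2.7220^0.25 ≈ 1.2845
c* = (1 − s)·y* = (1 − 0.32) × 1.2845 ≈ 0.8735

c* = 0.87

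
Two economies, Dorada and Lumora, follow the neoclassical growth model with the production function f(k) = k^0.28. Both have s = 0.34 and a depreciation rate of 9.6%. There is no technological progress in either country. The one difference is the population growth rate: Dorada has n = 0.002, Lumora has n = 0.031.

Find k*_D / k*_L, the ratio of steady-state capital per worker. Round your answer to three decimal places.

Steady-state k* = [s/(n + δ)]^(1/(1−α)), so the ratio is [ (s_D/(n + δ)_D) / (s_L/(n + δ)_L) ]^1.3889.
s_D/(n + δ)_D = 0.34/0.098 = 3.4694; s_L/(n + δ)_L = 0.34/0.127 = 2.6772.
Ratio = (3.4694/2.6772)^1.3889 = 1.2959^1.3889 ≈ 1.4333

k*_D / k*_L ≈ 1.433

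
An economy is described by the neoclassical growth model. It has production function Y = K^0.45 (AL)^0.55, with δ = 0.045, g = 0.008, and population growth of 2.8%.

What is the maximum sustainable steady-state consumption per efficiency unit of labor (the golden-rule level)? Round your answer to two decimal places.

c_gold ≈ 2.24

At the golden rule, f'(k) = n + g + δ, so α·k^(α−1) = n + g + δ and k_gold = (α/(n + g + δ))^(1/(1−α)).
k_gold = (0.45/0.081)^(1/0.55) = 5.5556^1.8182 ≈ 22.5980
c_gold = f(k_gold) − (n + g + δ)·k_gold = 4.0675 − 0.081×22.5980 ≈ 2.2371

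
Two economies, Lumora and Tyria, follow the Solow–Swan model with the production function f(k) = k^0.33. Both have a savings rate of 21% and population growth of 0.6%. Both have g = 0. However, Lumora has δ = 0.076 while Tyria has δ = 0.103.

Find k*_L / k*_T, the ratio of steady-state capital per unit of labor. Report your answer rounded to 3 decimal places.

Steady-state k* = [s/(n + δ)]^(1/(1−α)), so the ratio is [ (s_L/(n + δ)_L) / (s_T/(n + δ)_T) ]^1.4925.
s_L/(n + δ)_L = 0.21/0.082 = 2.5610; s_T/(n + δ)_T = 0.21/0.109 = 1.9266.
Ratio = (2.5610/1.9266)^1.4925 = 1.3293^1.4925 ≈ 1.5294

k*_L / k*_T ≈ 1.529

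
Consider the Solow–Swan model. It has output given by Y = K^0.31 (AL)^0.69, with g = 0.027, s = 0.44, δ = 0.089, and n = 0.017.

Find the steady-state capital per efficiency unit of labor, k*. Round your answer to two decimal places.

k* ≈ 5.66

Steady state requires s·f(k) = (n + g + δ)·k, i.e. s·k^α = (n + g + δ)·k.
Rearranging, k^(1−α) = s / (n + g + δ).
k^0.69 = 0.44 / (0.017 + 0.027 + 0.089) = 0.44 / 0.133 = 3.3083
k* = 3.3083^(1/0.69) ≈ 5.6631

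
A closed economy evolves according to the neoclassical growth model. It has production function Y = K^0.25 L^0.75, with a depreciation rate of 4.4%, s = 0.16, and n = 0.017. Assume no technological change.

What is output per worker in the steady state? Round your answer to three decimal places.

y* = 1.379

At the steady state, Δk = 0, so s·k^α = (n + δ)·k.
Rearranging, k^(1−α) = s / (n + δ).
k^0.75 = 0.16 / (0.017 + 0.044) = 0.16 / 0.061 = 2.6230
k* = 2.6230^(1/0.75) ≈ 3.6174
y* = (k*)^α = 3.6174^0.25 ≈ 1.3791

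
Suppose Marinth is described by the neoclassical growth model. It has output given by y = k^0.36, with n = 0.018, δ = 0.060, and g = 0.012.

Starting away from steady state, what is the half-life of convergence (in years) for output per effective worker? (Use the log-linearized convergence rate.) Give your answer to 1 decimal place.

about 12.0 years

Near the steady state the convergence rate is λ = (1 − α)(n + g + δ).
λ = (1 − 0.36) × 0.090 = 0.64 × 0.090 = 0.0576
Half-life = ln 2 / λ = 0.6931 / 0.0576 ≈ 12.03 years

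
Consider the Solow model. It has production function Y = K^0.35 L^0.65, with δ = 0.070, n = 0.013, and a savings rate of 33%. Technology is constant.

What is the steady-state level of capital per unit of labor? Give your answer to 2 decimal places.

k* = 8.36

In steady state, investment equals break-even investment: s·k^α = (n + δ)·k.
Dividing both sides by k: k^(1−α) = s / (n + δ).
k^0.65 = 0.33 / (0.013 + 0.070) = 0.33 / 0.083 = 3.9759
k* = 3.9759^(1/0.65) ≈ 8.3600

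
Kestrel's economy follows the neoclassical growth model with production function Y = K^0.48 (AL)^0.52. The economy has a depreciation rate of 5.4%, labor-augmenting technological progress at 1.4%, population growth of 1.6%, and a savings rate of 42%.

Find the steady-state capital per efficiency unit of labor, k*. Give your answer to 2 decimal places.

k* = 22.09

Steady state requires s·f(k) = (n + g + δ)·k, i.e. s·k^α = (n + g + δ)·k.
Dividing both sides by k: k^(1−α) = s / (n + g + δ).
k^0.52 = 0.42 / (0.016 + 0.014 + 0.054) = 0.42 / 0.084 = 5.0000
k* = 5.0000^(1/0.52) ≈ 22.0888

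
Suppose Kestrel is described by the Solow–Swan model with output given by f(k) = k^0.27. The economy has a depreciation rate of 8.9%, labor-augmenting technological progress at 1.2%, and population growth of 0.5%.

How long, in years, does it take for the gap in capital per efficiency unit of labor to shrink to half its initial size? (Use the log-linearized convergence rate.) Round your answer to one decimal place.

about 9.0 years

Near the steady state the convergence rate is λ = (1 − α)(n + g + δ).
λ = (1 − 0.27) × 0.106 = 0.73 × 0.106 = 0.07738
Half-life = ln 2 / λ = 0.6931 / 0.07738 ≈ 8.96 years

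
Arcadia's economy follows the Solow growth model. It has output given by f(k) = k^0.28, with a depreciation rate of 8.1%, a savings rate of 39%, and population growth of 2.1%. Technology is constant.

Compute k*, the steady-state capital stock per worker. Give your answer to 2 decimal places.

In steady state, investment equals break-even investment: s·k^α = (n + δ)·k.
Dividing both sides by k: k^(1−α) = s / (n + δ).
k^0.72 = 0.39 / (0.021 + 0.081) = 0.39 / 0.102 = 3.8235
k* = 3.8235^(1/0.72) ≈ 6.4413

k* ≈ 6.44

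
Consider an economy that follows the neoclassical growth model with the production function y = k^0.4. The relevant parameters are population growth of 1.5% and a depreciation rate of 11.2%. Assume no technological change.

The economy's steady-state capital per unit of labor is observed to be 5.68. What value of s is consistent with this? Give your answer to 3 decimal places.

In steady state, investment equals break-even investment: s·k^α = (n + δ)·k.
So s / (n + δ) = (k*)^(1−α) = 5.68^0.6 = 2.8354.
Therefore s = 2.8354 × (n + δ) = 2.8354 × 0.127 = 0.3601.

s ≈ 0.360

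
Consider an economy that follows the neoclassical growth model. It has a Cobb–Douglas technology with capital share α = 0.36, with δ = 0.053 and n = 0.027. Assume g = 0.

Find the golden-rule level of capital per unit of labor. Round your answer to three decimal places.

k_gold ≈ 10.487

The golden rule sets f'(k) = n + δ, i.e. α·k^(α−1) = n + δ.
So k^(1−α) = α / (n + δ) = 0.36 / 0.080 = 4.5000.
k_gold = 4.5000^(1/0.64) ≈ 10.4868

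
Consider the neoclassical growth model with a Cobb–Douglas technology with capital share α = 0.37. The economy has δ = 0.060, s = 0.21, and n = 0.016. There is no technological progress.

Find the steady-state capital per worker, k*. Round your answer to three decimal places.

k* ≈ 5.019

In steady state, investment equals break-even investment: s·k^α = (n + δ)·k.
Dividing both sides by k: k^(1−α) = s / (n + δ).
k^0.63 = 0.21 / (0.016 + 0.060) = 0.21 / 0.076 = 2.7632
k* = 2.7632^(1/0.63) ≈ 5.0194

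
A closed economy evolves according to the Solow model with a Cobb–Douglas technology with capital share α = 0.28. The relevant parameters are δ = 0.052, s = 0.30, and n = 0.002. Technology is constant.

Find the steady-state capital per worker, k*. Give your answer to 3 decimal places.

Steady state requires s·f(k) = (n + δ)·k, i.e. s·k^α = (n + δ)·k.
Rearranging, k^(1−α) = s / (n + δ).
k^0.72 = 0.30 / (0.002 + 0.052) = 0.30 / 0.054 = 5.5556
k* = 5.5556^(1/0.72) ≈ 10.8230

k* = 10.823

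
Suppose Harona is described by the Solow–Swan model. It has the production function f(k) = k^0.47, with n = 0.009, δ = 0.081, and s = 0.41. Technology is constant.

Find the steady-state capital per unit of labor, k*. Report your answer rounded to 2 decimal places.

k* ≈ 17.48

Steady state requires s·f(k) = (n + δ)·k, i.e. s·k^α = (n + δ)·k.
Dividing both sides by k: k^(1−α) = s / (n + δ).
k^0.53 = 0.41 / (0.009 + 0.081) = 0.41 / 0.090 = 4.5556
k* = 4.5556^(1/0.53) ≈ 17.4799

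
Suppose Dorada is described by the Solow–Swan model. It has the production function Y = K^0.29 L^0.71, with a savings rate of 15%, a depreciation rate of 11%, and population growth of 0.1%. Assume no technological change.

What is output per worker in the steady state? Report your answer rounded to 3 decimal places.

y* ≈ 1.131

In steady state, investment equals break-even investment: s·k^α = (n + δ)·k.
Dividing both sides by k: k^(1−α) = s / (n + δ).
k^0.71 = 0.15 / (0.001 + 0.110) = 0.15 / 0.111 = 1.3514
k* = 1.3514^(1/0.71) ≈ 1.5283
y* = (k*)^α = 1.5283^0.29 ≈ 1.1309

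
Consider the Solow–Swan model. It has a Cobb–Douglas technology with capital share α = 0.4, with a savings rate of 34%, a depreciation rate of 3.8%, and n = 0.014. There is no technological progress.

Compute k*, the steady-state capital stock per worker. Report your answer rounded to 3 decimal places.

In steady state, investment equals break-even investment: s·k^α = (n + δ)·k.
Rearranging, k^(1−α) = s / (n + δ).
k^0.6 = 0.34 / (0.014 + 0.038) = 0.34 / 0.052 = 6.5385
k* = 6.5385^(1/0.6) ≈ 22.8628

k* = 22.863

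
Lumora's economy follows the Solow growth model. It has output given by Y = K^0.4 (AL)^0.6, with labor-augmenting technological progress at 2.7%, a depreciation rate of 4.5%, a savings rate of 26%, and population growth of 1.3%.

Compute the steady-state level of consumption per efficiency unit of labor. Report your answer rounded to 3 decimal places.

c* ≈ 1.559

At the steady state, Δk = 0, so s·k^α = (n + g + δ)·k.
Dividing both sides by k: k^(1−α) = s / (n + g + δ).
k^0.6 = 0.26 / (0.013 + 0.027 + 0.045) = 0.26 / 0.085 = 3.0588
k* = 3.0588^(1/0.6) ≈ 6.4454
y* = (k*)^α = 6.4454^0.4 ≈ 2.1072
c* = (1 − s)·y* = (1 − 0.26) × 2.1072 ≈ 1.5593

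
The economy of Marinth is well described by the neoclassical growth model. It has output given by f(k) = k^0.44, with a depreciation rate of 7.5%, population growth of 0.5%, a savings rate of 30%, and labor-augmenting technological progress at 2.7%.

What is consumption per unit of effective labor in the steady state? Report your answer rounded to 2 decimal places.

In steady state, investment equals break-even investment: s·k^α = (n + g + δ)·k.
Dividing both sides by k: k^(1−α) = s / (n + g + δ).
k^0.56 = 0.30 / (0.005 + 0.027 + 0.075) = 0.30 / 0.107 = 2.8037
k* = 2.8037^(1/0.56) ≈ 6.3026
y* = (k*)^α = 6.3026^0.44 ≈ 2.2480
c* = (1 − s)·y* = (1 − 0.30) × 2.2480 ≈ 1.5736

c* ≈ 1.57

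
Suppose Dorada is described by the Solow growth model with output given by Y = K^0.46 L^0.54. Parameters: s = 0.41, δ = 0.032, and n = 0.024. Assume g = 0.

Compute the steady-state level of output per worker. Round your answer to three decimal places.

At the steady state, Δk = 0, so s·k^α = (n + δ)·k.
Rearranging, k^(1−α) = s / (n + δ).
k^0.54 = 0.41 / (0.024 + 0.032) = 0.41 / 0.056 = 7.3214
k* = 7.3214^(1/0.54) ≈ 39.9117
y* = (k*)^α = 39.9117^0.46 ≈ 5.4514

y* ≈ 5.451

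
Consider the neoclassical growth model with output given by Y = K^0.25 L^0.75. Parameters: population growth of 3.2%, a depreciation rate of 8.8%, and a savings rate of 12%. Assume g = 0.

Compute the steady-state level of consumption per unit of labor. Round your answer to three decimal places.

c* ≈ 0.880

At the steady state, Δk = 0, so s·k^α = (n + δ)·k.
Dividing both sides by k: k^(1−α) = s / (n + δ).
k^0.75 = 0.12 / (0.032 + 0.088) = 0.12 / 0.120 = 1.0000
k* = 1.0000^(1/0.75) ≈ 1.0000
y* = (k*)^α = 1.0000^0.25 ≈ 1.0000
c* = (1 − s)·y* = (1 − 0.12) × 1.0000 ≈ 0.8800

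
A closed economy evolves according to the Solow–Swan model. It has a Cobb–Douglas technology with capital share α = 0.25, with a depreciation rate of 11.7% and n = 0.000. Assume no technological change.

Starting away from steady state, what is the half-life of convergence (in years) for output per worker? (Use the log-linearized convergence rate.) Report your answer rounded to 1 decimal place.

Near the steady state the convergence rate is λ = (1 − α)(n + δ).
λ = (1 − 0.25) × 0.117 = 0.75 × 0.117 = 0.08775
Half-life = ln 2 / λ = 0.6931 / 0.08775 ≈ 7.90 years

about 7.9 years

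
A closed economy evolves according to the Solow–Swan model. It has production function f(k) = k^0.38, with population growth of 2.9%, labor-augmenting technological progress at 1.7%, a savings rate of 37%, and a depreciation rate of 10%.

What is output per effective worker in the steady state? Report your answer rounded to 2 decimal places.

y* = 1.77

Steady state requires s·f(k) = (n + g + δ)·k, i.e. s·k^α = (n + g + δ)·k.
Dividing both sides by k: k^(1−α) = s / (n + g + δ).
k^0.62 = 0.37 / (0.029 + 0.017 + 0.100) = 0.37 / 0.146 = 2.5342
k* = 2.5342^(1/0.62) ≈ 4.4808
y* = (k*)^α = 4.4808^0.38 ≈ 1.7681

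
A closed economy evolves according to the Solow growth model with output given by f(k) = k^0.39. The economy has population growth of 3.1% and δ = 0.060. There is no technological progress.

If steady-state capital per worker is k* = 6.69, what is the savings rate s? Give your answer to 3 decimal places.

In steady state, investment equals break-even investment: s·k^α = (n + δ)·k.
So s / (n + δ) = (k*)^(1−α) = 6.69^0.61 = 3.1879.
Therefore s = 3.1879 × (n + δ) = 3.1879 × 0.091 = 0.2901.

s ≈ 0.290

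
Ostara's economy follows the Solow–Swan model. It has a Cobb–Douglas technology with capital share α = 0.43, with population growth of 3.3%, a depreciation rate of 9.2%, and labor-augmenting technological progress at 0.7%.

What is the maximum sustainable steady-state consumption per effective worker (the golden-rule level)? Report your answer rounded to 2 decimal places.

c_gold ≈ 1.39

At the golden rule, f'(k) = n + g + δ, so α·k^(α−1) = n + g + δ and k_gold = (α/(n + g + δ))^(1/(1−α)).
k_gold = (0.43/0.132)^(1/0.57) = 3.2576^1.7544 ≈ 7.9401
c_gold = f(k_gold) − (n + g + δ)·k_gold = 2.4374 − 0.132×7.9401 ≈ 1.3893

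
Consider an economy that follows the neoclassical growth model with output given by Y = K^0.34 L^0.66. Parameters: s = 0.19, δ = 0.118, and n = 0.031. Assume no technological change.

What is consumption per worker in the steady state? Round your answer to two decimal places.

c* ≈ 0.92

In steady state, investment equals break-even investment: s·k^α = (n + δ)·k.
Rearranging, k^(1−α) = s / (n + δ).
k^0.66 = 0.19 / (0.031 + 0.118) = 0.19 / 0.149 = 1.2752
k* = 1.2752^(1/0.66) ≈ 1.4453
y* = (k*)^α = 1.4453^0.34 ≈ 1.1334
c* = (1 − s)·y* = (1 − 0.19) × 1.1334 ≈ 0.9181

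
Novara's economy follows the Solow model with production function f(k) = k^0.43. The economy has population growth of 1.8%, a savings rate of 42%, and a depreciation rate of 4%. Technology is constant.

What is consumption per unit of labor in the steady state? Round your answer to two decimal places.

c* = 2.58

Steady state requires s·f(k) = (n + δ)·k, i.e. s·k^α = (n + δ)·k.
Rearranging, k^(1−α) = s / (n + δ).
k^0.57 = 0.42 / (0.018 + 0.040) = 0.42 / 0.058 = 7.2414
k* = 7.2414^(1/0.57) ≈ 32.2449
y* = (k*)^α = 32.2449^0.43 ≈ 4.4529
c* = (1 − s)·y* = (1 − 0.42) × 4.4529 ≈ 2.5827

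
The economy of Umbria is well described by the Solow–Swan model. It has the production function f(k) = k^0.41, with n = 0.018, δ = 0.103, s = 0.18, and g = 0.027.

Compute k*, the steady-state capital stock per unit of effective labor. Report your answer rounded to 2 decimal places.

k* ≈ 1.39

Steady state requires s·f(k) = (n + g + δ)·k, i.e. s·k^α = (n + g + δ)·k.
Dividing both sides by k: k^(1−α) = s / (n + g + δ).
k^0.59 = 0.18 / (0.018 + 0.027 + 0.103) = 0.18 / 0.148 = 1.2162
k* = 1.2162^(1/0.59) ≈ 1.3934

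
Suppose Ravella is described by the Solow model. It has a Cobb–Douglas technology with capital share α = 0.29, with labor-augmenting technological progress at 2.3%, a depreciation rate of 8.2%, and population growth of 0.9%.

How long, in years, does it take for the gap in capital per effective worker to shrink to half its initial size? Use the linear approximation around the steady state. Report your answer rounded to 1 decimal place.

Near the steady state the convergence rate is λ = (1 − α)(n + g + δ).
λ = (1 − 0.29) × 0.114 = 0.71 × 0.114 = 0.08094
Half-life = ln 2 / λ = 0.6931 / 0.08094 ≈ 8.56 years

t_½ ≈ 8.6 years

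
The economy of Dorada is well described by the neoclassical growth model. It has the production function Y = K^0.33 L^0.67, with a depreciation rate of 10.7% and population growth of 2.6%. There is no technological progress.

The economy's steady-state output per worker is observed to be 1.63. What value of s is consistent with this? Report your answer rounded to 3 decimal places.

At the steady state, Δk = 0, so s·k^α = (n + δ)·k.
Since y* = [s/(n + δ)]^(α/(1−α)), we have s/(n + δ) = (y*)^((1−α)/α) = 1.63^2.0303 = 2.6965.
Therefore s = 2.6965 × (n + δ) = 2.6965 × 0.133 = 0.3586.

s ≈ 0.359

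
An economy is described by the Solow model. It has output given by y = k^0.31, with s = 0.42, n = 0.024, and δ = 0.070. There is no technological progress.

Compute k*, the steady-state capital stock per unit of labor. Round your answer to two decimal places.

Steady state requires s·f(k) = (n + δ)·k, i.e. s·k^α = (n + δ)·k.
Rearranging, k^(1−α) = s / (n + δ).
k^0.69 = 0.42 / (0.024 + 0.070) = 0.42 / 0.094 = 4.4681
k* = 4.4681^(1/0.69) ≈ 8.7540

k* ≈ 8.75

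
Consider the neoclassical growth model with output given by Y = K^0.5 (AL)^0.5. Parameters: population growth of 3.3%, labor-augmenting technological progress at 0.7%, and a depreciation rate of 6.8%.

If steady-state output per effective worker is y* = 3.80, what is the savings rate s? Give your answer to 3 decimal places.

At the steady state, Δk = 0, so s·k^α = (n + g + δ)·k.
Since y* = [s/(n + g + δ)]^(α/(1−α)), we have s/(n + g + δ) = (y*)^((1−α)/α) = 3.80^1 = 3.8000.
Therefore s = 3.8000 × (n + g + δ) = 3.8000 × 0.108 = 0.4104.

s ≈ 0.410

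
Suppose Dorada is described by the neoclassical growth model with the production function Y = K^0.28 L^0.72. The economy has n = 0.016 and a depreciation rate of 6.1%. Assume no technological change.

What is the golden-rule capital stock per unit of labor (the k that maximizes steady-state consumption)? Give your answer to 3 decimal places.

k_gold ≈ 6.008

The golden rule sets f'(k) = n + δ, i.e. α·k^(α−1) = n + δ.
So k^(1−α) = α / (n + δ) = 0.28 / 0.077 = 3.6364.
k_gold = 3.6364^(1/0.72) ≈ 6.0077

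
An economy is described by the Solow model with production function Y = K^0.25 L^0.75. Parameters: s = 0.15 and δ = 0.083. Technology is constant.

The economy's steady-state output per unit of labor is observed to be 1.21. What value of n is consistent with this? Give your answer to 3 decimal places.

n ≈ 0.002

In steady state, investment equals break-even investment: s·k^α = (n + δ)·k.
Since y* = [s/(n + δ)]^(α/(1−α)), we have s/(n + δ) = (y*)^((1−α)/α) = 1.21^3 = 1.7716.
Therefore n + δ = s / 1.7716 = 0.15 / 1.7716 = 0.0847, so n = 0.0847 − 0.083 = 0.0017.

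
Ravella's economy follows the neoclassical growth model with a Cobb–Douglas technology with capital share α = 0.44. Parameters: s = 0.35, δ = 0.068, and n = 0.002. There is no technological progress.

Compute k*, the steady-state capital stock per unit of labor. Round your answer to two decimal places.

k* = 17.71

In steady state, investment equals break-even investment: s·k^α = (n + δ)·k.
Rearranging, k^(1−α) = s / (n + δ).
k^0.56 = 0.35 / (0.002 + 0.068) = 0.35 / 0.070 = 5.0000
k* = 5.0000^(1/0.56) ≈ 17.7076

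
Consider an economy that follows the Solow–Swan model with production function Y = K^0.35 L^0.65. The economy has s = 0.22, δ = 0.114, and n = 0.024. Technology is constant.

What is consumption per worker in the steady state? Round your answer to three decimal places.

c* ≈ 1.003

Steady state requires s·f(k) = (n + δ)·k, i.e. s·k^α = (n + δ)·k.
Dividing both sides by k: k^(1−α) = s / (n + δ).
k^0.65 = 0.22 / (0.024 + 0.114) = 0.22 / 0.138 = 1.5942
k* = 1.5942^(1/0.65) ≈ 2.0493
y* = (k*)^α = 2.0493^0.35 ≈ 1.2855
c* = (1 − s)·y* = (1 − 0.22) × 1.2855 ≈ 1.0027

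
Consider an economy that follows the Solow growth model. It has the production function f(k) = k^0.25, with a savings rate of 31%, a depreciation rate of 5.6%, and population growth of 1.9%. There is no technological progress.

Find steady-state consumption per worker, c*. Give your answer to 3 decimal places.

c* ≈ 1.107

Steady state requires s·f(k) = (n + δ)·k, i.e. s·k^α = (n + δ)·k.
Rearranging, k^(1−α) = s / (n + δ).
k^0.75 = 0.31 / (0.019 + 0.056) = 0.31 / 0.075 = 4.1333
k* = 4.1333^(1/0.75) ≈ 6.6333
y* = (k*)^α = 6.6333^0.25 ≈ 1.6048
c* = (1 − s)·y* = (1 − 0.31) × 1.6048 ≈ 1.1073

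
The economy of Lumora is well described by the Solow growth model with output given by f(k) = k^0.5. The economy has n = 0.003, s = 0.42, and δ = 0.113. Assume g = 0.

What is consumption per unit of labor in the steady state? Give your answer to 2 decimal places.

c* = 2.10

Steady state requires s·f(k) = (n + δ)·k, i.e. s·k^α = (n + δ)·k.
Dividing both sides by k: k^(1−α) = s / (n + δ).
k^0.5 = 0.42 / (0.003 + 0.113) = 0.42 / 0.116 = 3.6207
k* = 3.6207^(1/0.5) ≈ 13.1095
y* = (k*)^α = 13.1095^0.5 ≈ 3.6207
c* = (1 − s)·y* = (1 − 0.42) × 3.6207 ≈ 2.1000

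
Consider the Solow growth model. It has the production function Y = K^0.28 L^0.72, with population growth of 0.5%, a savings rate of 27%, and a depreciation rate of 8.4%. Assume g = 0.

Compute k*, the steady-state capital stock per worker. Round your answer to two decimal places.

Steady state requires s·f(k) = (n + δ)·k, i.e. s·k^α = (n + δ)·k.
Dividing both sides by k: k^(1−α) = s / (n + δ).
k^0.72 = 0.27 / (0.005 + 0.084) = 0.27 / 0.089 = 3.0337
k* = 3.0337^(1/0.72) ≈ 4.6710

k* ≈ 4.67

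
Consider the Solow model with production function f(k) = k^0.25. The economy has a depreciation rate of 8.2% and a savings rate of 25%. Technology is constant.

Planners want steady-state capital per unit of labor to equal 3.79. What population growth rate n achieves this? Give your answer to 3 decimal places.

In steady state, investment equals break-even investment: s·k^α = (n + δ)·k.
So s / (n + δ) = (k*)^(1−α) = 3.79^0.75 = 2.7163.
Therefore n + δ = s / 2.7163 = 0.25 / 2.7163 = 0.0920, so n = 0.0920 − 0.082 = 0.0100.

n ≈ 0.010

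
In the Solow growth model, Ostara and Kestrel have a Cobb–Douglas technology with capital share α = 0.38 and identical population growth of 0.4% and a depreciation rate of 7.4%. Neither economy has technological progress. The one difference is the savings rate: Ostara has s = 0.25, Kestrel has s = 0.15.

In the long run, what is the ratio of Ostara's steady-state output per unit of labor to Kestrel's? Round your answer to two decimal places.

ratio ≈ 1.37

Steady-state y* = [s/(n + δ)]^(α/(1−α)), so the ratio is [ (s_O/(n + δ)_O) / (s_K/(n + δ)_K) ]^0.6129.
s_O/(n + δ)_O = 0.25/0.078 = 3.2051; s_K/(n + δ)_K = 0.15/0.078 = 1.9231.
Ratio = (3.2051/1.9231)^0.6129 = 1.6666^0.6129 ≈ 1.3676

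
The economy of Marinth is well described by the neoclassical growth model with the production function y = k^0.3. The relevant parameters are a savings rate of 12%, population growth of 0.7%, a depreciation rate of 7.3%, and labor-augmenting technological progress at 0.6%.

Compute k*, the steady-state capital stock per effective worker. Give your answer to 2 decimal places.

k* ≈ 1.61

At the steady state, Δk = 0, so s·k^α = (n + g + δ)·k.
Dividing both sides by k: k^(1−α) = s / (n + g + δ).
k^0.7 = 0.12 / (0.007 + 0.006 + 0.073) = 0.12 / 0.086 = 1.3953
k* = 1.3953^(1/0.7) ≈ 1.6094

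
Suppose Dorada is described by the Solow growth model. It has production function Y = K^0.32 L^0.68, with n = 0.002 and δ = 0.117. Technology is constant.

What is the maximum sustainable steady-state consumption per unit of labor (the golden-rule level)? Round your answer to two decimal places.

c_gold ≈ 1.08

At the golden rule, f'(k) = n + δ, so α·k^(α−1) = n + δ and k_gold = (α/(n + δ))^(1/(1−α)).
k_gold = (0.32/0.119)^(1/0.68) = 2.6891^1.4706 ≈ 4.2833
c_gold = f(k_gold) − (n + δ)·k_gold = 1.5928 − 0.119×4.2833 ≈ 1.0831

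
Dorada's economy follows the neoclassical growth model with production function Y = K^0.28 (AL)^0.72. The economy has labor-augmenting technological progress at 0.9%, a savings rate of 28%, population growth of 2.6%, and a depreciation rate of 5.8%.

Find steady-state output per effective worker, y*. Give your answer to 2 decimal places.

y* = 1.54

In steady state, investment equals break-even investment: s·k^α = (n + g + δ)·k.
Dividing both sides by k: k^(1−α) = s / (n + g + δ).
k^0.72 = 0.28 / (0.026 + 0.009 + 0.058) = 0.28 / 0.093 = 3.0108
k* = 3.0108^(1/0.72) ≈ 4.6221
y* = (k*)^α = 4.6221^0.28 ≈ 1.5352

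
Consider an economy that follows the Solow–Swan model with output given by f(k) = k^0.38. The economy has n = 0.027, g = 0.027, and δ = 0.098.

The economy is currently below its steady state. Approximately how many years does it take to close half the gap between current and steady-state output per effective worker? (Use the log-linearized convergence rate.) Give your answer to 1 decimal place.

Near the steady state the convergence rate is λ = (1 − α)(n + g + δ).
λ = (1 − 0.38) × 0.152 = 0.62 × 0.152 = 0.09424
Half-life = ln 2 / λ = 0.6931 / 0.09424 ≈ 7.35 years

half-life ≈ 7.4 years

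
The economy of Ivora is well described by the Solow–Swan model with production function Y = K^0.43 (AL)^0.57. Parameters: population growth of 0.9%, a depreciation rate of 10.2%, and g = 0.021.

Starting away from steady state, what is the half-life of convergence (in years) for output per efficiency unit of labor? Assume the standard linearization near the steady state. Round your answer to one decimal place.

Near the steady state the convergence rate is λ = (1 − α)(n + g + δ).
λ = (1 − 0.43) × 0.132 = 0.57 × 0.132 = 0.07524
Half-life = ln 2 / λ = 0.6931 / 0.07524 ≈ 9.21 years

about 9.2 years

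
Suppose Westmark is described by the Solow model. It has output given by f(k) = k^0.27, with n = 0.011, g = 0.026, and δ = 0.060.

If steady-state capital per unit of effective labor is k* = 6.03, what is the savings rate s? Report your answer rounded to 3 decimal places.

s ≈ 0.360

Steady state requires s·f(k) = (n + g + δ)·k, i.e. s·k^α = (n + g + δ)·k.
So s / (n + g + δ) = (k*)^(1−α) = 6.03^0.73 = 3.7122.
Therefore s = 3.7122 × (n + g + δ) = 3.7122 × 0.097 = 0.3601.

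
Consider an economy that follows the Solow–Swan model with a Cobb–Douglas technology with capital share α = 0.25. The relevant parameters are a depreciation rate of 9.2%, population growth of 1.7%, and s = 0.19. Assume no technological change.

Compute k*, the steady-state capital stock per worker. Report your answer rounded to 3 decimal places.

k* = 2.098

Steady state requires s·f(k) = (n + δ)·k, i.e. s·k^α = (n + δ)·k.
Dividing both sides by k: k^(1−α) = s / (n + δ).
k^0.75 = 0.19 / (0.017 + 0.092) = 0.19 / 0.109 = 1.7431
k* = 1.7431^(1/0.75) ≈ 2.0978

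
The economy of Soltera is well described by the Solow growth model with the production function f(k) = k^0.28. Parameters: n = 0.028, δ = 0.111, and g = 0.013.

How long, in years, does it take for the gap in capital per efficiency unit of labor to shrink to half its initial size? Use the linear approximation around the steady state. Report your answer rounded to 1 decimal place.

Near the steady state the convergence rate is λ = (1 − α)(n + g + δ).
λ = (1 − 0.28) × 0.152 = 0.72 × 0.152 = 0.10944
Half-life = ln 2 / λ = 0.6931 / 0.10944 ≈ 6.33 years

about 6.3 years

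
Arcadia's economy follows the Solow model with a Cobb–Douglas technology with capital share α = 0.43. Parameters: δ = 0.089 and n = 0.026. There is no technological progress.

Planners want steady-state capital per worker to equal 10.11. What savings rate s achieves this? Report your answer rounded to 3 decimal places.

In steady state, investment equals break-even investment: s·k^α = (n + δ)·k.
So s / (n + δ) = (k*)^(1−α) = 10.11^0.57 = 3.7386.
Therefore s = 3.7386 × (n + δ) = 3.7386 × 0.115 = 0.4299.

s ≈ 0.430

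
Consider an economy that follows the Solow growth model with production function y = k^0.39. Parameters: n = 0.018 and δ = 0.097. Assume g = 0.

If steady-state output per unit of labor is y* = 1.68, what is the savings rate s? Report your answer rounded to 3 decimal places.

Steady state requires s·f(k) = (n + δ)·k, i.e. s·k^α = (n + δ)·k.
Since y* = [s/(n + δ)]^(α/(1−α)), we have s/(n + δ) = (y*)^((1−α)/α) = 1.68^1.5641 = 2.2512.
Therefore s = 2.2512 × (n + δ) = 2.2512 × 0.115 = 0.2589.

s ≈ 0.259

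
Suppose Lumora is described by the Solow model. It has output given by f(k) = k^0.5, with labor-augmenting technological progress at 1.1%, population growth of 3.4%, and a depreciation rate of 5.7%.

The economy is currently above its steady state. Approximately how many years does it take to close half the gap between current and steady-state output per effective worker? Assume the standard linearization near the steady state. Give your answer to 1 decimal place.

Near the steady state the convergence rate is λ = (1 − α)(n + g + δ).
λ = (1 − 0.5) × 0.102 = 0.5 × 0.102 = 0.0510
Half-life = ln 2 / λ = 0.6931 / 0.0510 ≈ 13.59 years

t_½ ≈ 13.6 years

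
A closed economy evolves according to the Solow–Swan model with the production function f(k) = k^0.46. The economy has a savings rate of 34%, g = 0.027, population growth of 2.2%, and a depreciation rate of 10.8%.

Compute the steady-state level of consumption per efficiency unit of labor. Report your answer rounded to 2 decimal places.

Steady state requires s·f(k) = (n + g + δ)·k, i.e. s·k^α = (n + g + δ)·k.
Rearranging, k^(1−α) = s / (n + g + δ).
k^0.54 = 0.34 / (0.022 + 0.027 + 0.108) = 0.34 / 0.157 = 2.1656
k* = 2.1656^(1/0.54) ≈ 4.1826
y* = (k*)^α = 4.1826^0.46 ≈ 1.9314
c* = (1 − s)·y* = (1 − 0.34) × 1.9314 ≈ 1.2747

c* = 1.27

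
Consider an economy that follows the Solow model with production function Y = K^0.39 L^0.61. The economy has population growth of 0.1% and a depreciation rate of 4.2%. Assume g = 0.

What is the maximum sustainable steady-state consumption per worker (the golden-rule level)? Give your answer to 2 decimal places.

c_gold ≈ 2.50

At the golden rule, f'(k) = n + δ, so α·k^(α−1) = n + δ and k_gold = (α/(n + δ))^(1/(1−α)).
k_gold = (0.39/0.043)^(1/0.61) = 9.0698^1.6393 ≈ 37.1356
c_gold = f(k_gold) − (n + δ)·k_gold = 4.0947 − 0.043×37.1356 ≈ 2.4979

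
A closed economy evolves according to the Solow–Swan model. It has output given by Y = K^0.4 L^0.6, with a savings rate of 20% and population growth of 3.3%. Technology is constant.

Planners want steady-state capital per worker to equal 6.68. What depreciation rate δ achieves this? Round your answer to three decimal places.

δ ≈ 0.031

In steady state, investment equals break-even investment: s·k^α = (n + δ)·k.
So s / (n + δ) = (k*)^(1−α) = 6.68^0.6 = 3.1251.
Therefore n + δ = s / 3.1251 = 0.20 / 3.1251 = 0.0640, so δ = 0.0640 − 0.033 = 0.0310.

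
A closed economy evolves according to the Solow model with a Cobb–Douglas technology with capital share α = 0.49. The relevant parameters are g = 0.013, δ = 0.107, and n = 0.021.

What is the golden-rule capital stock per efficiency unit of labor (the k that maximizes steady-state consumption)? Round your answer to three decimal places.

k_gold ≈ 11.501

The golden rule sets f'(k) = n + g + δ, i.e. α·k^(α−1) = n + g + δ.
So k^(1−α) = α / (n + g + δ) = 0.49 / 0.141 = 3.4752.
k_gold = 3.4752^(1/0.51) ≈ 11.5012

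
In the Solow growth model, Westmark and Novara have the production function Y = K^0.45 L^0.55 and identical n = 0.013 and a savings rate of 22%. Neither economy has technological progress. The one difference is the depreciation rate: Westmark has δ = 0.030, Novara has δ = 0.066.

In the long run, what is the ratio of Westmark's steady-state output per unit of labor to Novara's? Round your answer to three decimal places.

Steady-state y* = [s/(n + δ)]^(α/(1−α)), so the ratio is [ (s_W/(n + δ)_W) / (s_N/(n + δ)_N) ]^0.8182.
s_W/(n + δ)_W = 0.22/0.043 = 5.1163; s_N/(n + δ)_N = 0.22/0.079 = 2.7848.
Ratio = (5.1163/2.7848)^0.8182 = 1.8372^0.8182 ≈ 1.6449

y*_W / y*_N ≈ 1.645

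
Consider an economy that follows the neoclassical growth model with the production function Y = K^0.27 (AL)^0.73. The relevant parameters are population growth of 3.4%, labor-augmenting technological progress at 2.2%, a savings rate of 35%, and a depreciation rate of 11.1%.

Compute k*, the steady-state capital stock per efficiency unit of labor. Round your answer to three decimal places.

In steady state, investment equals break-even investment: s·k^α = (n + g + δ)·k.
Rearranging, k^(1−α) = s / (n + g + δ).
k^0.73 = 0.35 / (0.034 + 0.022 + 0.111) = 0.35 / 0.167 = 2.0958
k* = 2.0958^(1/0.73) ≈ 2.7555

k* ≈ 2.756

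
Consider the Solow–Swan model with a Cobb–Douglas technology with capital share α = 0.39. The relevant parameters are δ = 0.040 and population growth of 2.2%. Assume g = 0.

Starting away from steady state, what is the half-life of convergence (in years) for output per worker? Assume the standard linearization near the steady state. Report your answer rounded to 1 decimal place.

Near the steady state the convergence rate is λ = (1 − α)(n + δ).
λ = (1 − 0.39) × 0.062 = 0.61 × 0.062 = 0.03782
Half-life = ln 2 / λ = 0.6931 / 0.03782 ≈ 18.33 years

half-life ≈ 18.3 years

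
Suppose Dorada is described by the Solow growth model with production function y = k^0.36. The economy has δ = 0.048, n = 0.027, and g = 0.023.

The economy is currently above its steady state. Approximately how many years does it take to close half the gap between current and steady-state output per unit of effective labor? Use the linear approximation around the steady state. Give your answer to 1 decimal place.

Near the steady state the convergence rate is λ = (1 − α)(n + g + δ).
λ = (1 − 0.36) × 0.098 = 0.64 × 0.098 = 0.06272
Half-life = ln 2 / λ = 0.6931 / 0.06272 ≈ 11.05 years

half-life ≈ 11.1 years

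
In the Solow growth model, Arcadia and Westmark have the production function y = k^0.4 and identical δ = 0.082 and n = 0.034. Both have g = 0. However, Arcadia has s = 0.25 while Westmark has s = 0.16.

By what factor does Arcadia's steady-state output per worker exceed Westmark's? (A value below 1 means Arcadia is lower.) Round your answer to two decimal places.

Steady-state y* = [s/(n + δ)]^(α/(1−α)), so the ratio is [ (s_A/(n + δ)_A) / (s_W/(n + δ)_W) ]^0.6667.
s_A/(n + δ)_A = 0.25/0.116 = 2.1552; s_W/(n + δ)_W = 0.16/0.116 = 1.3793.
Ratio = (2.1552/1.3793)^0.6667 = 1.5625^0.6667 ≈ 1.3465

ratio ≈ 1.35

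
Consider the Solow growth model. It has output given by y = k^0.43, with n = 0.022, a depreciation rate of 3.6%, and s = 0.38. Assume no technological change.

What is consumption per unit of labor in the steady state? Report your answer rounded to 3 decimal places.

c* = 2.560

In steady state, investment equals break-even investment: s·k^α = (n + δ)·k.
Dividing both sides by k: k^(1−α) = s / (n + δ).
k^0.57 = 0.38 / (0.022 + 0.036) = 0.38 / 0.058 = 6.5517
k* = 6.5517^(1/0.57) ≈ 27.0520
y* = (k*)^α = 27.0520^0.43 ≈ 4.1290
c* = (1 − s)·y* = (1 − 0.38) × 4.1290 ≈ 2.5600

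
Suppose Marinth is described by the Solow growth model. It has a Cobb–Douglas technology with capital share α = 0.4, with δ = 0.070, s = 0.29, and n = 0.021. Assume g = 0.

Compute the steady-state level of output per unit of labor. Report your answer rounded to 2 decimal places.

In steady state, investment equals break-even investment: s·k^α = (n + δ)·k.
Dividing both sides by k: k^(1−α) = s / (n + δ).
k^0.6 = 0.29 / (0.021 + 0.070) = 0.29 / 0.091 = 3.1868
k* = 3.1868^(1/0.6) ≈ 6.9012
y* = (k*)^α = 6.9012^0.4 ≈ 2.1656

y* = 2.17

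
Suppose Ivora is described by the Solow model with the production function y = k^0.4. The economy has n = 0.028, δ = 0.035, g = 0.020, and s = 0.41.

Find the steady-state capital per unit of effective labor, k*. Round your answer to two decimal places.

k* = 14.33

Steady state requires s·f(k) = (n + g + δ)·k, i.e. s·k^α = (n + g + δ)·k.
Rearranging, k^(1−α) = s / (n + g + δ).
k^0.6 = 0.41 / (0.028 + 0.020 + 0.035) = 0.41 / 0.083 = 4.9398
k* = 4.9398^(1/0.6) ≈ 14.3279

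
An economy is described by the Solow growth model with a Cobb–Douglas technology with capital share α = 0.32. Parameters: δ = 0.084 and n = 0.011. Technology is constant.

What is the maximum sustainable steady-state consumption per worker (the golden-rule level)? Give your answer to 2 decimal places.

c_gold ≈ 1.20

At the golden rule, f'(k) = n + δ, so α·k^(α−1) = n + δ and k_gold = (α/(n + δ))^(1/(1−α)).
k_gold = (0.32/0.095)^(1/0.68) = 3.3684^1.4706 ≈ 5.9653
c_gold = f(k_gold) − (n + δ)·k_gold = 1.7709 − 0.095×5.9653 ≈ 1.2042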